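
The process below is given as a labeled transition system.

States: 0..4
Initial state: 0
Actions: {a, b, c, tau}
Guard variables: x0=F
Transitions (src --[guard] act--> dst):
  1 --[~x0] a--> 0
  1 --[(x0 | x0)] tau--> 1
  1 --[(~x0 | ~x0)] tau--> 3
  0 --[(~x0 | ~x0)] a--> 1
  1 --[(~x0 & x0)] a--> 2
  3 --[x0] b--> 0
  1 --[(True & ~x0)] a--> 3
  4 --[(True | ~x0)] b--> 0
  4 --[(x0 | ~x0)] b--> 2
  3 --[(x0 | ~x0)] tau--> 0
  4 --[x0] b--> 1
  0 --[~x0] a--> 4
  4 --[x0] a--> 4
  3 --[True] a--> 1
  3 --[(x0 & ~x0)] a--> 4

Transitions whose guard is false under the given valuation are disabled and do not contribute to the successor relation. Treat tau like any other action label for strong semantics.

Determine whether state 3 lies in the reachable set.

Answer: REACHABLE

Analysis:
After dropping false guards: 9 live edges.
Layer 0: {0}
Layer 1: {1,4}  now seen {0,1,4}
Layer 2: {2,3}  now seen {0,1,2,3,4}
Reachable = {0,1,2,3,4}
witness 3: a·a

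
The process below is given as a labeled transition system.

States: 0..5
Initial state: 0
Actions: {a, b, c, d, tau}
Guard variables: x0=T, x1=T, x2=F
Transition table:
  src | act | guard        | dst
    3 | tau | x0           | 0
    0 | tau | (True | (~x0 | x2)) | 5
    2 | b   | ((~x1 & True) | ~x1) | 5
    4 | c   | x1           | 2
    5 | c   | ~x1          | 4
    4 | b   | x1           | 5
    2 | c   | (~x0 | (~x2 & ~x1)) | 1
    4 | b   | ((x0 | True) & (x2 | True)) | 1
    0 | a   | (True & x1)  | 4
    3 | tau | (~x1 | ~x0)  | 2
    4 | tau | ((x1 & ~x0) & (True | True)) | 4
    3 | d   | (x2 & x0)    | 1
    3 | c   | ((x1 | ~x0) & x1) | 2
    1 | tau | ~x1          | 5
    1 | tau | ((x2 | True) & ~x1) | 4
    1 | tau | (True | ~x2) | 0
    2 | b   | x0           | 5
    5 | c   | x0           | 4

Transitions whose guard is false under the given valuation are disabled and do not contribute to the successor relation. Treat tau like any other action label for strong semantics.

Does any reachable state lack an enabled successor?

Reach set: {0,1,2,4,5}
  0: a→4  tau→5  [deg 2]
  1: tau→0  [deg 1]
  2: b→5  [deg 1]
  4: b→1  b→5  c→2  [deg 3]
  5: c→4  [deg 1]

Answer: DEADLOCK-FREE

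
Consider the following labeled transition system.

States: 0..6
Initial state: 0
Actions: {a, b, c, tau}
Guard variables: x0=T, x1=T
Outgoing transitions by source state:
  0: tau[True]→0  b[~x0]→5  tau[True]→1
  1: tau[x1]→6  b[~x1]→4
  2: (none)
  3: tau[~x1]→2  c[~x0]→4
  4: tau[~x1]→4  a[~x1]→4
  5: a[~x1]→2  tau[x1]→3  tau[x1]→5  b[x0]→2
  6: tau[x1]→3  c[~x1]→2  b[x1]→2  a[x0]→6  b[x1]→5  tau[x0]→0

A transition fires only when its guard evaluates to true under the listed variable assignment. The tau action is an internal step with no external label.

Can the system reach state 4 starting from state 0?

Answer: UNREACHABLE

Analysis:
11 transition(s) survive guard evaluation.
L0 = {0}
L1 = {1}  total {0,1}
L2 = {6}  total {0,1,6}
L3 = {2,3,5}  total {0,1,2,3,5,6}
Reach set: {0,1,2,3,5,6}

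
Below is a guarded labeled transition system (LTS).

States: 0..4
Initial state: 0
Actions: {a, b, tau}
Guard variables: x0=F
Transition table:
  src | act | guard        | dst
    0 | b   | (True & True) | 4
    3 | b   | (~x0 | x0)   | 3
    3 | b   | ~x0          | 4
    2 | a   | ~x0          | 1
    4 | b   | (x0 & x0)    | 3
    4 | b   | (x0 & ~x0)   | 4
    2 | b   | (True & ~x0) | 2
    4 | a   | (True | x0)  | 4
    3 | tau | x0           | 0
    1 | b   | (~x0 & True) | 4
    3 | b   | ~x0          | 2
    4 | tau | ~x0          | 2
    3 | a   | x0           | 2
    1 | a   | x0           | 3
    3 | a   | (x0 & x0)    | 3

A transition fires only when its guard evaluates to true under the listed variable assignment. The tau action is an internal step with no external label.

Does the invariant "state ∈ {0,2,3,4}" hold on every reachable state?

Safe = {0,2,3,4}
R = {0,1,2,4}
  0: ok
  1: outside
  2: ok
  4: ok
counterexample path to 1: b·tau·a

Answer: INVARIANT VIOLATED at state 1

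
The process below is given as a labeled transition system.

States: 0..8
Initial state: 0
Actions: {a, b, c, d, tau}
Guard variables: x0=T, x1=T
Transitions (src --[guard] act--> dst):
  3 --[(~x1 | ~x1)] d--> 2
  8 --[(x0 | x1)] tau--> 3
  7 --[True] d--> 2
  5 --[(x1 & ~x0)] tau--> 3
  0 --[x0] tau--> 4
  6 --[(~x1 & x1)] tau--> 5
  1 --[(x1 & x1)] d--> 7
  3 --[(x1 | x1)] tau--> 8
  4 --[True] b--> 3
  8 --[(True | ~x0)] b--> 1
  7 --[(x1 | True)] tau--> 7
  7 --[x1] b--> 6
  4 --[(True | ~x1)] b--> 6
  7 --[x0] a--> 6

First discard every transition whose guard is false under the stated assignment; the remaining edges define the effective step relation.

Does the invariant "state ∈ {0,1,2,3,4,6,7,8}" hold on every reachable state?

Answer: INVARIANT HOLDS

Trace:
Safe = {0,1,2,3,4,6,7,8}
R = {0,1,2,3,4,6,7,8}
  0: ✓
  1: ✓
  2: ✓
  3: ✓
  4: ✓
  6: ✓
  7: ✓
  8: ✓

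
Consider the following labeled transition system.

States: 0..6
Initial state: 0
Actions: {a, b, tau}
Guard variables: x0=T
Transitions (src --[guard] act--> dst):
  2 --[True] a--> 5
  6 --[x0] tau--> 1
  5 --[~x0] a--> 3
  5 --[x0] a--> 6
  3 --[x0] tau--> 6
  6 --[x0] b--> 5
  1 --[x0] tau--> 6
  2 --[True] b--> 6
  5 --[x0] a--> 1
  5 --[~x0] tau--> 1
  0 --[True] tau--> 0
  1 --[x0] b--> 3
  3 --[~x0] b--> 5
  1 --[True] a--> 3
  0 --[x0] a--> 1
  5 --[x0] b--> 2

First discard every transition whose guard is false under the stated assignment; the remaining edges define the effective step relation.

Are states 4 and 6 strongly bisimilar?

Compute ~ classes (split until stable):
  round 0: {{0,1,2,3,4,5,6}}
  round 1: {{0},{1},{2,5},{3},{4},{6}}
  round 2: {{0},{1},{2},{3},{4},{5},{6}}
7 equivalence class(es) (converged in 3)
[4]={4}  [6]={6}

Answer: NOT BISIMILAR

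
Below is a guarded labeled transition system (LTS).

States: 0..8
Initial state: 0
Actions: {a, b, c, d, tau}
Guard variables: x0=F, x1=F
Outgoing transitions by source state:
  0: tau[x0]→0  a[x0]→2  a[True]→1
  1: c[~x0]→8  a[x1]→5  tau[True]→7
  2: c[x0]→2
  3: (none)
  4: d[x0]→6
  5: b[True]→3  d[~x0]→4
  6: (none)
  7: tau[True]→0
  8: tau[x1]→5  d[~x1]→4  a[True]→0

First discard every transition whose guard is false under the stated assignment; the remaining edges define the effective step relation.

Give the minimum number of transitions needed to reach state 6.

Breadth-first toward 6:
  depth 0: {0}
  depth 1: {1}
  depth 2: {7,8}
  depth 3: {4}
6 never appears.

Answer: UNREACHABLE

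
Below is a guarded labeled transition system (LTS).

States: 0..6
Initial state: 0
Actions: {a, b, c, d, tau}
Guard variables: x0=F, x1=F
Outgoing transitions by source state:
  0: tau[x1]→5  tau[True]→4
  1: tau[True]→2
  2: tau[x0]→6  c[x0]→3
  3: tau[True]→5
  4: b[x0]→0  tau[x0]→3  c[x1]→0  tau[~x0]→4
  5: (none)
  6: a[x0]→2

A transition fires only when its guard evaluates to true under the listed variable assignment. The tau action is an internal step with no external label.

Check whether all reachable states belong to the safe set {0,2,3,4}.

Inv-set: {0,2,3,4}
R = {0,4}
  0: ✓
  4: ✓

Answer: INVARIANT HOLDS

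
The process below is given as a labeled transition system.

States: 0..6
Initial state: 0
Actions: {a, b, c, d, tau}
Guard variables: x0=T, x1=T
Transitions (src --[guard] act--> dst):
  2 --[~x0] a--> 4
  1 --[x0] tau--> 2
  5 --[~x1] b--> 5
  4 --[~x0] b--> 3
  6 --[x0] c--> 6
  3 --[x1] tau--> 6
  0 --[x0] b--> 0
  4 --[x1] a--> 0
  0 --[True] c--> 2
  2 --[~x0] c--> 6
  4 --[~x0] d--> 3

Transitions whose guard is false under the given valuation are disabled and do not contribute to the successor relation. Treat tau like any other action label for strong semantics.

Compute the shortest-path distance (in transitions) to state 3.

Answer: UNREACHABLE

Analysis:
BFS to 3:
  Layer 0: {0}
  Layer 1: {2}
3 never appears.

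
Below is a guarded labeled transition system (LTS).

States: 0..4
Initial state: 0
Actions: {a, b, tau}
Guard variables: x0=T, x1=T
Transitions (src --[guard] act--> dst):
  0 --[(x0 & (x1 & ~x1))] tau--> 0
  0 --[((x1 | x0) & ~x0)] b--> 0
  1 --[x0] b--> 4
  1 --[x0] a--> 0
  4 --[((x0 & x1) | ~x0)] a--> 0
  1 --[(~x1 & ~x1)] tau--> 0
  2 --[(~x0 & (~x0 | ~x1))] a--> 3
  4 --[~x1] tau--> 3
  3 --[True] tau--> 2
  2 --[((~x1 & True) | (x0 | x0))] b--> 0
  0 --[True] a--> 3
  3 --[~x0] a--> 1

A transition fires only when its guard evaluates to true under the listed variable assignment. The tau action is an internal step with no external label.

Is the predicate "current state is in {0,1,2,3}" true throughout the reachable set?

Safe = {0,1,2,3}
Reachable = {0,2,3}
  0: ✓
  2: ✓
  3: ✓

Answer: INVARIANT HOLDS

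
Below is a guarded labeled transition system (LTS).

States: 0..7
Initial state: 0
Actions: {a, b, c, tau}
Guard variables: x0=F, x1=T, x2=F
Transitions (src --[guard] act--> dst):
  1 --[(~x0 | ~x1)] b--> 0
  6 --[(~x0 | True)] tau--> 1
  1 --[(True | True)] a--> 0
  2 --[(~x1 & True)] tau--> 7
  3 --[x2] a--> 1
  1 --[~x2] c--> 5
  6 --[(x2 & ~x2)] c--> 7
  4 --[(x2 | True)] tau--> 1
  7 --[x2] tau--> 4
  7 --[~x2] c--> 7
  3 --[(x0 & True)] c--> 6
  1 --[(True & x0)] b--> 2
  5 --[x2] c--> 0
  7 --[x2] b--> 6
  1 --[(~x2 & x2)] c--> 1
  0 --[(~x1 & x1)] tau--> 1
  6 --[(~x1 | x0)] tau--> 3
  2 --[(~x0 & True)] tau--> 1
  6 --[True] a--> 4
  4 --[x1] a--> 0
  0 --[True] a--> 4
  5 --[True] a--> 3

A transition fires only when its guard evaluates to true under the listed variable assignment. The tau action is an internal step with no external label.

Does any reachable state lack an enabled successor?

Reachable = {0,1,3,4,5}
  0: a→4  [deg 1]
  1: a→0  b→0  c→5  [deg 3]
  3: ∅  [STUCK]
  4: a→0  tau→1  [deg 2]
  5: a→3  [deg 1]
witness 3: a·tau·c·a

Answer: DEADLOCK at state 3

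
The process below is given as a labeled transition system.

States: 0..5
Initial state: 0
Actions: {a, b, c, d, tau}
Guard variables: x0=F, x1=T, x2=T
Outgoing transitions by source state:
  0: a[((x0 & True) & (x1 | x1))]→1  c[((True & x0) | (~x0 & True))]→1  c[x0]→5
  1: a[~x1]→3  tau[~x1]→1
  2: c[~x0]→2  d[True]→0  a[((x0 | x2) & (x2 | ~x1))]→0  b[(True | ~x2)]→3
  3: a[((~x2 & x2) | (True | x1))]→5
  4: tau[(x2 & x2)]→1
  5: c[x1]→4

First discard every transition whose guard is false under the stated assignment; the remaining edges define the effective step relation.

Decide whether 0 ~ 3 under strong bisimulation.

Answer: NOT BISIMILAR

Trace:
Compute ~ classes (split until stable):
  P[0] = {{0,1,2,3,4,5}}
  P[1] = {{0,5},{1},{2},{3},{4}}
  P[2] = {{0},{1},{2},{3},{4},{5}}
Fixed point at round 3; 6 class(es).
class of 0: {0}; class of 3: {3}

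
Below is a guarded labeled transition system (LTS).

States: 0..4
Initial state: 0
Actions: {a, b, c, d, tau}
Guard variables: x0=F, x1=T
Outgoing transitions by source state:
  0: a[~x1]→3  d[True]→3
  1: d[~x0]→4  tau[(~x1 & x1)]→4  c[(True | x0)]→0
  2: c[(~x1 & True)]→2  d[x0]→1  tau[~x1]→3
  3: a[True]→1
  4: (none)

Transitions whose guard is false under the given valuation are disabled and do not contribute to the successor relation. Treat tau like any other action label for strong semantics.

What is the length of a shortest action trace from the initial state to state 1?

Answer: 2

Working:
Layered search for 1:
  L0 = {0}
  L1 = {3}
  L2 = {1}
depth(1)=2, e.g. d·a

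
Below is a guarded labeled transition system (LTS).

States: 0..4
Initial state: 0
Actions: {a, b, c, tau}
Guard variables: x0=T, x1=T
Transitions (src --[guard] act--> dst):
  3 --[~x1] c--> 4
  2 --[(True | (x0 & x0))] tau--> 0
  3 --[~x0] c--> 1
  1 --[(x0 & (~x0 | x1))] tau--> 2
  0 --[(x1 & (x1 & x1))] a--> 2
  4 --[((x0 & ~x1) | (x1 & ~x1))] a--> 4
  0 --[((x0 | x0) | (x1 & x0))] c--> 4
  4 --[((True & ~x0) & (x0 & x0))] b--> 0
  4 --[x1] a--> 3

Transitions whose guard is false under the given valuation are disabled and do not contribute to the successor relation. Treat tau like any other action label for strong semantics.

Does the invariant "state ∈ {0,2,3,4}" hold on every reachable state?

Inv-set: {0,2,3,4}
Reachable = {0,2,3,4}
  0: safe
  2: safe
  3: safe
  4: safe

Answer: INVARIANT HOLDS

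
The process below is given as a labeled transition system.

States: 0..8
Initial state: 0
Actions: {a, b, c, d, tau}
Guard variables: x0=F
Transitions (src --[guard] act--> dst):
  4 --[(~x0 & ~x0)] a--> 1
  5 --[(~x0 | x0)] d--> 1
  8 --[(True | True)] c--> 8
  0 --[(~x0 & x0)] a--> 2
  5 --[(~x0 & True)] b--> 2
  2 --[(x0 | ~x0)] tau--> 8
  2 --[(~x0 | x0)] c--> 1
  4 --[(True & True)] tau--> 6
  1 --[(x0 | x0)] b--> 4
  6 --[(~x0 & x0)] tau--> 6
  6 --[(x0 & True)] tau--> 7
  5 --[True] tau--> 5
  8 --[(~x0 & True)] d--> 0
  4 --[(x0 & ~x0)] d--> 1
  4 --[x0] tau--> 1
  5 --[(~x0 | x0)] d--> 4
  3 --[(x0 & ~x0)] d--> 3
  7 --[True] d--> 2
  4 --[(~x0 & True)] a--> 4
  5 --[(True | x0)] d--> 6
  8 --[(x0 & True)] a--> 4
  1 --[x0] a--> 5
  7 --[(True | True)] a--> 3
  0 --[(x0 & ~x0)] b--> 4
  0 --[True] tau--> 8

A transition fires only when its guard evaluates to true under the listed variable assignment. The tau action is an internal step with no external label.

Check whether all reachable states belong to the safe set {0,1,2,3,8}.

Answer: INVARIANT HOLDS

Trace:
Inv-set: {0,1,2,3,8}
R = {0,8}
  0: ✓
  8: ✓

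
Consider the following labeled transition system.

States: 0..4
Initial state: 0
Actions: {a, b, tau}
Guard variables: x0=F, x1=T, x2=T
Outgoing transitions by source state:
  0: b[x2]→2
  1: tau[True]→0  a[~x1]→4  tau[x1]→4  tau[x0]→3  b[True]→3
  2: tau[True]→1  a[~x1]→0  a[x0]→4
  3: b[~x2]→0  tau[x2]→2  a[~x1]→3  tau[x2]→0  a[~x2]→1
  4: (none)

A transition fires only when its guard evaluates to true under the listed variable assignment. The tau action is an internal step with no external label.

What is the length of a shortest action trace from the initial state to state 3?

Layered search for 3:
  L0 = {0}
  L1 = {2}
  L2 = {1}
  L3 = {3,4}
3 enters at depth 3; path b·tau·b

Answer: 3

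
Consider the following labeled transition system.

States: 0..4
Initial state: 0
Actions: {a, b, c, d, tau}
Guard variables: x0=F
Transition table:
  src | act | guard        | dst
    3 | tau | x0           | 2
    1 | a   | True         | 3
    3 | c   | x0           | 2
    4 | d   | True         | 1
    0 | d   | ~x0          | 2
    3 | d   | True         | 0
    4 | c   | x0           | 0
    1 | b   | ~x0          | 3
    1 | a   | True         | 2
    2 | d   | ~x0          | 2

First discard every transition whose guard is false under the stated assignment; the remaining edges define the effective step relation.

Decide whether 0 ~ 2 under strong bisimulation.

Refine partition for ~:
  π0 = {{0,1,2,3,4}}
  π1 = {{0,2,3,4},{1}}
  π2 = {{0,2,3},{1},{4}}
Fixed point at round 3; 3 class(es).
0∈{0,2,3}, 2∈{0,2,3}

Answer: BISIMILAR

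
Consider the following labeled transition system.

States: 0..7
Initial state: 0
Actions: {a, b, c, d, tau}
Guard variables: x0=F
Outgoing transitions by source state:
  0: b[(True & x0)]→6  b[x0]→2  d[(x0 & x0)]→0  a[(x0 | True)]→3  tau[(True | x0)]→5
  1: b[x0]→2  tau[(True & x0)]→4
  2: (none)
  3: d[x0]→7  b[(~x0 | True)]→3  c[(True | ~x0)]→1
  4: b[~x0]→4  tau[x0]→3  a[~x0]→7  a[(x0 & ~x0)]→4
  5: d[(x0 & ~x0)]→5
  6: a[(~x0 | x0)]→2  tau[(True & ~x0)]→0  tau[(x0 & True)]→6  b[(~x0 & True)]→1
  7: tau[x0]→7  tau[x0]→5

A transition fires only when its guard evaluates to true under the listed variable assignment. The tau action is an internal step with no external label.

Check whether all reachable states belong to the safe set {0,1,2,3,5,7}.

Allowed set {0,1,2,3,5,7}
Reach set: {0,1,3,5}
  0: safe
  1: safe
  3: safe
  5: safe

Answer: INVARIANT HOLDS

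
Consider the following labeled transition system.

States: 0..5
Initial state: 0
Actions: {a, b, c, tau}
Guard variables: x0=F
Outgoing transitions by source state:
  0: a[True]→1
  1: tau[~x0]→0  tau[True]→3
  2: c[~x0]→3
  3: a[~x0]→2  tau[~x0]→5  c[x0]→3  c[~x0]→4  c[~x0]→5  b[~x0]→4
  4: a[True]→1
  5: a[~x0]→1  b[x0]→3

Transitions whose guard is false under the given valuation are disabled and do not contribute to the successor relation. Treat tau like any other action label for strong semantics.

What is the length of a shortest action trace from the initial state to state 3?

Breadth-first toward 3:
  depth 0: {0}
  depth 1: {1}
  depth 2: {3}
first hit 3 at d=2 via a·tau

Answer: 2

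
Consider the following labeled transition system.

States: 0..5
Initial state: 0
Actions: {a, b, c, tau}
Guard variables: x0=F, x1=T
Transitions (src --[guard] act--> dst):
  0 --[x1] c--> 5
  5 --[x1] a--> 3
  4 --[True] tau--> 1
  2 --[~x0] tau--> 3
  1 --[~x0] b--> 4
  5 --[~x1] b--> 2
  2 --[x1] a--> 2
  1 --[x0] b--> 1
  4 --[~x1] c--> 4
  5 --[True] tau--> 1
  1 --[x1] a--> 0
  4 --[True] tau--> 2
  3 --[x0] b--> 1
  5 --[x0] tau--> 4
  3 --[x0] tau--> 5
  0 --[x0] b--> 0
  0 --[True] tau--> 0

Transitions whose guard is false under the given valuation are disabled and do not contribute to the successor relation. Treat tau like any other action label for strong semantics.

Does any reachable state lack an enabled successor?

Answer: DEADLOCK at state 3

Trace:
Reach set: {0,1,2,3,4,5}
  0: c→5  tau→0  [2 exit(s)]
  1: a→0  b→4  [2 exit(s)]
  2: a→2  tau→3  [2 exit(s)]
  3: ∅  [STUCK]
  4: tau→1  tau→2  [2 exit(s)]
  5: a→3  tau→1  [2 exit(s)]
witness 3: c·a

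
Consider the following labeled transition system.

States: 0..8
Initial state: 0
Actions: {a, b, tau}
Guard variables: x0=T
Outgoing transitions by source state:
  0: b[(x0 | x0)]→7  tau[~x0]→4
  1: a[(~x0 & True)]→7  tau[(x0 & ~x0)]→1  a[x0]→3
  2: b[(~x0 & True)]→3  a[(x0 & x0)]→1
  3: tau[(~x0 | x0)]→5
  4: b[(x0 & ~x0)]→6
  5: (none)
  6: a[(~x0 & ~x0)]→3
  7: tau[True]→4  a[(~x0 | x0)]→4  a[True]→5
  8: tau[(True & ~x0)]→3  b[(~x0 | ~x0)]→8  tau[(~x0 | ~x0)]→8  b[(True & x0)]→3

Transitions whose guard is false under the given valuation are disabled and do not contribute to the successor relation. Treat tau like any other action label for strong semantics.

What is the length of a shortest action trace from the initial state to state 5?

Layered search for 5:
  depth 0: {0}
  depth 1: {7}
  depth 2: {4,5}
5 enters at depth 2; path b·a

Answer: 2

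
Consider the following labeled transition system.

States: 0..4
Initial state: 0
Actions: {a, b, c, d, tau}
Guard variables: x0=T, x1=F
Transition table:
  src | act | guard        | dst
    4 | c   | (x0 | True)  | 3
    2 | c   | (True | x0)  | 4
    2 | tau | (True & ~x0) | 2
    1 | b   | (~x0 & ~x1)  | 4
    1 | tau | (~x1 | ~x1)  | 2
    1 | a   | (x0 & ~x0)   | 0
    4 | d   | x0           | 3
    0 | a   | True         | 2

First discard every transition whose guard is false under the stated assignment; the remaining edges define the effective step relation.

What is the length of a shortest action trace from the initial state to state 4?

Answer: 2

Working:
BFS to 4:
  L0 = {0}
  L1 = {2}
  L2 = {4}
4 enters at depth 2; path a·c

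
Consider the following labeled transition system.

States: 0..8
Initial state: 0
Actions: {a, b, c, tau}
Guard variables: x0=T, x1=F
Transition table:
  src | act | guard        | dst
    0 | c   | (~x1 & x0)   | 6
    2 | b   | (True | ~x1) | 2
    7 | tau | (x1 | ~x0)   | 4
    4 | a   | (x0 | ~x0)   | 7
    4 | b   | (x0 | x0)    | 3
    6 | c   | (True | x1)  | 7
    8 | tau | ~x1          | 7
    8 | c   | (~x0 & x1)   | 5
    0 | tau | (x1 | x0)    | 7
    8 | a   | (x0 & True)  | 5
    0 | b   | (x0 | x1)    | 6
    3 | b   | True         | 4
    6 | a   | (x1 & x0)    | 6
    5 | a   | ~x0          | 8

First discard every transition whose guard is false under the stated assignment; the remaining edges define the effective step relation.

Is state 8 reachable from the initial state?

Answer: UNREACHABLE

Trace:
After dropping false guards: 10 live edges.
L0 = {0}
L1 = {6,7}  cumulative {0,6,7}
Reach set: {0,6,7}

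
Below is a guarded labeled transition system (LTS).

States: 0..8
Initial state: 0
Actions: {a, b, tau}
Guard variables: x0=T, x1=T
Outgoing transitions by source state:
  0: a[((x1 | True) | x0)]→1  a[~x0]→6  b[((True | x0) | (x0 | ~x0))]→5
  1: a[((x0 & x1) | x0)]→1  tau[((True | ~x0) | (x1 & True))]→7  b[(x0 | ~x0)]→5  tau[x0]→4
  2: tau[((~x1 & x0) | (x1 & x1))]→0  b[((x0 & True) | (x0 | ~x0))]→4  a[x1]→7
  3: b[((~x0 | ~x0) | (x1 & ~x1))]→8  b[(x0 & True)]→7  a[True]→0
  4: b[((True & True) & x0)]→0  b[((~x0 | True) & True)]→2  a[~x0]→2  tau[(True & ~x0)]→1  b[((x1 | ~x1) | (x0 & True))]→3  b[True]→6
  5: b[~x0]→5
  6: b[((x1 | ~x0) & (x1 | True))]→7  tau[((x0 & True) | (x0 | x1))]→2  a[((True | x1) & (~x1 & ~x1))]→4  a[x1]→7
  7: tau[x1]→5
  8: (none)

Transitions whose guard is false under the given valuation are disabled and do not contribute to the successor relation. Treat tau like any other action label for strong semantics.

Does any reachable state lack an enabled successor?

Answer: DEADLOCK at state 5

Analysis:
R = {0,1,2,3,4,5,6,7}
  0: a→1  b→5  [2 out]
  1: a→1  b→5  tau→4  tau→7  [4 out]
  2: a→7  b→4  tau→0  [3 out]
  3: a→0  b→7  [2 out]
  4: b→0  b→2  b→3  b→6  [4 out]
  5: ∅  [STUCK]
  6: a→7  b→7  tau→2  [3 out]
  7: tau→5  [1 out]
trace reaching 5: b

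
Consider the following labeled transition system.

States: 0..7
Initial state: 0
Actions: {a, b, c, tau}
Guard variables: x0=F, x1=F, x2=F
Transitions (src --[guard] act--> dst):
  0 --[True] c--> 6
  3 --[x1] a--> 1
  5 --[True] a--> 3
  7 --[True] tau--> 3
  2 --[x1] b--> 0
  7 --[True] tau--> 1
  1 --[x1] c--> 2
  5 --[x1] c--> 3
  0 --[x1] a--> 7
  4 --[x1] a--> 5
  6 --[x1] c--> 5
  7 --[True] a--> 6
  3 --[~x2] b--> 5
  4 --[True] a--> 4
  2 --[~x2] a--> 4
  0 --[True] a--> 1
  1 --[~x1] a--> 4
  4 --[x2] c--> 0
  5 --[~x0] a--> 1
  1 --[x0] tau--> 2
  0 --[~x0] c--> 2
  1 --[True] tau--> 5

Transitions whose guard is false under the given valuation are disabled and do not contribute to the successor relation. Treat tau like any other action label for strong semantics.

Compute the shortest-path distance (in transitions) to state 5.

Answer: 2

Working:
Layered search for 5:
  L0 = {0}
  L1 = {1,2,6}
  L2 = {4,5}
first hit 5 at d=2 via a·tau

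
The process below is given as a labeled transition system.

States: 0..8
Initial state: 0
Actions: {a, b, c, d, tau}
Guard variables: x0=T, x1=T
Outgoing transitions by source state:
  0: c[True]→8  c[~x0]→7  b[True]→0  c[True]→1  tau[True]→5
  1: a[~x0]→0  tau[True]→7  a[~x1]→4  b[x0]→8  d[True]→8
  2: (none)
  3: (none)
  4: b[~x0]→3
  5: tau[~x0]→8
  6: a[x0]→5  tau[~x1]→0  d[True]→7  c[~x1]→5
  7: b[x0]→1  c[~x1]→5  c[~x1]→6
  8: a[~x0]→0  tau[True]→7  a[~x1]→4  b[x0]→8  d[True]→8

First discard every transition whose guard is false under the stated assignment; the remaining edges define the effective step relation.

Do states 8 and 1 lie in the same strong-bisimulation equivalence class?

Compute ~ classes (split until stable):
  round 0: {{0,1,2,3,4,5,6,7,8}}
  round 1: {{0},{1,8},{2,3,4,5},{6},{7}}
5 equivalence class(es) (converged in 2)
[8]={1,8}  [1]={1,8}

Answer: BISIMILAR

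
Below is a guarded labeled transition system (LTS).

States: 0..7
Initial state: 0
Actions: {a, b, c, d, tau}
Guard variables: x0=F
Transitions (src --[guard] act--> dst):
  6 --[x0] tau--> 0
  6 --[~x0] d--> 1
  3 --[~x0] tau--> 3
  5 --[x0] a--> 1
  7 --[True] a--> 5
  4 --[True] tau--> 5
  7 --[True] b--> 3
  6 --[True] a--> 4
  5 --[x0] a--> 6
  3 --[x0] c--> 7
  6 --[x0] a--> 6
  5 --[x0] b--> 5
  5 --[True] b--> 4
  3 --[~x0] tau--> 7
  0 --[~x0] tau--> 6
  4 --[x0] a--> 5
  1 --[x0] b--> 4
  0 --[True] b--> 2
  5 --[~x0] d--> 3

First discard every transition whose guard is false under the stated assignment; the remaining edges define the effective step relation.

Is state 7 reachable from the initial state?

Answer: REACHABLE

Trace:
After dropping false guards: 11 live edges.
depth 0: {0}
depth 1: {2,6}  total {0,2,6}
depth 2: {1,4}  total {0,1,2,4,6}
depth 3: {5}  total {0,1,2,4,5,6}
depth 4: {3}  total {0,1,2,3,4,5,6}
depth 5: {7}  total {0,1,2,3,4,5,6,7}
Reach set: {0,1,2,3,4,5,6,7}
witness 7: tau·a·tau·d·tau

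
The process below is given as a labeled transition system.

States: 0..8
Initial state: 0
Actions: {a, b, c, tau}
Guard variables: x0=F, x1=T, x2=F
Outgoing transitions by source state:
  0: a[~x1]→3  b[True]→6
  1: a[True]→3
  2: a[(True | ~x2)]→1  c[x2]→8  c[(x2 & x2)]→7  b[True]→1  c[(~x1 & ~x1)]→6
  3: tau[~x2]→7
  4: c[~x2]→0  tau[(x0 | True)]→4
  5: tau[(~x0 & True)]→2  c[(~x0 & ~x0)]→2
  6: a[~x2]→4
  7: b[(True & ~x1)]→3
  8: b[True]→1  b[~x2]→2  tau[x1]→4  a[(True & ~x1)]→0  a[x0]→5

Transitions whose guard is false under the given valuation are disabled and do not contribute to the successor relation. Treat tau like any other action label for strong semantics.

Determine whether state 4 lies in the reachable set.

Answer: REACHABLE

Trace:
13 transition(s) survive guard evaluation.
depth 0: {0}
depth 1: {6}  total {0,6}
depth 2: {4}  total {0,4,6}
Reachable = {0,4,6}
witness 4: b·a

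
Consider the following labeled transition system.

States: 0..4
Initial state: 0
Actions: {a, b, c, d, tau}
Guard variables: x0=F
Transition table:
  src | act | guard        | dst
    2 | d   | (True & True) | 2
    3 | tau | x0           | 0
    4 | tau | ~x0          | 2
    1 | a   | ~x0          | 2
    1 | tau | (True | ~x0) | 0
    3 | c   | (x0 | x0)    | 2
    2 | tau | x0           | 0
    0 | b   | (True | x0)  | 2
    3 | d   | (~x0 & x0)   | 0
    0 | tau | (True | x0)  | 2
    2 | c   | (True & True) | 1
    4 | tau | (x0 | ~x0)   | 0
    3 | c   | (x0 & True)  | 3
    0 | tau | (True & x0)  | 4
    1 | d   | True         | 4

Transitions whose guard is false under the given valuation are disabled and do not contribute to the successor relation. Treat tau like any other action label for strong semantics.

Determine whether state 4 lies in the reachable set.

Answer: REACHABLE

Working:
After dropping false guards: 9 live edges.
Layer 0: {0}
Layer 1: {2}  total {0,2}
Layer 2: {1}  total {0,1,2}
Layer 3: {4}  total {0,1,2,4}
Reach set: {0,1,2,4}
witness 4: b·c·d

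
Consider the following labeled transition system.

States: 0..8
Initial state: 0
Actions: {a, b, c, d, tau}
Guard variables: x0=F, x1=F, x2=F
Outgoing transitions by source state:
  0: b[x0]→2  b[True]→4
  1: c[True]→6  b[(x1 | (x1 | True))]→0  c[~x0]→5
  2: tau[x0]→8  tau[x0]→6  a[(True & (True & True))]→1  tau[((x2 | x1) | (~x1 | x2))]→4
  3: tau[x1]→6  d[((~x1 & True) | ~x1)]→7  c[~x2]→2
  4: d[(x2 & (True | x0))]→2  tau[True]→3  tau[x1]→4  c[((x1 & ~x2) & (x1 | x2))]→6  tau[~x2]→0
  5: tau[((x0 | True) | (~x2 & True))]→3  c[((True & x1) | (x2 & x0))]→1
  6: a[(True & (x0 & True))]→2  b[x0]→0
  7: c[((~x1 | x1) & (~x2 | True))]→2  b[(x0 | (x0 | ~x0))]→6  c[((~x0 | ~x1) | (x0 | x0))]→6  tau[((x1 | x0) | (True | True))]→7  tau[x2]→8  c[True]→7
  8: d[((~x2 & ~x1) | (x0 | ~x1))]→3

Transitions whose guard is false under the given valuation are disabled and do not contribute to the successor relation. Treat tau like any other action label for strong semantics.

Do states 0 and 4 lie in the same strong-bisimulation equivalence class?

Refine partition for ~:
  round 0: {{0,1,2,3,4,5,6,7,8}}
  round 1: {{0},{1},{2},{3},{4,5},{6},{7},{8}}
  round 2: {{0},{1},{2},{3},{4},{5},{6},{7},{8}}
stable after 3 split(s): 9 block(s)
class of 0: {0}; class of 4: {4}

Answer: NOT BISIMILAR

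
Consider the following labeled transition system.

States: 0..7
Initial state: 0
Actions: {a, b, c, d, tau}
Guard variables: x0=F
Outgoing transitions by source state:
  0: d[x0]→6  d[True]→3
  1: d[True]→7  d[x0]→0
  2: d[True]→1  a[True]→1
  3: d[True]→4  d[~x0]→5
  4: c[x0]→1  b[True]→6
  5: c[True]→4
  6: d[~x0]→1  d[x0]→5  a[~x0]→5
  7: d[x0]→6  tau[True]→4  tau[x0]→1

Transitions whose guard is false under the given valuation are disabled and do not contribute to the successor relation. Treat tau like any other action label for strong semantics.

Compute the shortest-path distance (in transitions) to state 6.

BFS to 6:
  depth 0: {0}
  depth 1: {3}
  depth 2: {4,5}
  depth 3: {6}
6 enters at depth 3; path d·d·b

Answer: 3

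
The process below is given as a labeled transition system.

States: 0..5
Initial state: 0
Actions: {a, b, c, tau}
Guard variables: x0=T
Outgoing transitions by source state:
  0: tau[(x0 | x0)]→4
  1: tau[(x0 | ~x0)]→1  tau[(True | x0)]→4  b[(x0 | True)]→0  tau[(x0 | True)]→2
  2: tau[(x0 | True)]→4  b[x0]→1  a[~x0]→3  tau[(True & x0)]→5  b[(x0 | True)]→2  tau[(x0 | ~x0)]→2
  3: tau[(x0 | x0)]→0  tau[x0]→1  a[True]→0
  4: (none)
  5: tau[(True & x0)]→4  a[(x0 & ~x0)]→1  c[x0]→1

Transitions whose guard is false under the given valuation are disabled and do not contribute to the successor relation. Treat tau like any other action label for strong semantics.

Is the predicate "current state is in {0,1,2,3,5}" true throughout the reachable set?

Answer: INVARIANT VIOLATED at state 4

Trace:
Allowed set {0,1,2,3,5}
Reach set: {0,4}
  0: ✓
  4: VIOLATES
reach 4 via tau — violates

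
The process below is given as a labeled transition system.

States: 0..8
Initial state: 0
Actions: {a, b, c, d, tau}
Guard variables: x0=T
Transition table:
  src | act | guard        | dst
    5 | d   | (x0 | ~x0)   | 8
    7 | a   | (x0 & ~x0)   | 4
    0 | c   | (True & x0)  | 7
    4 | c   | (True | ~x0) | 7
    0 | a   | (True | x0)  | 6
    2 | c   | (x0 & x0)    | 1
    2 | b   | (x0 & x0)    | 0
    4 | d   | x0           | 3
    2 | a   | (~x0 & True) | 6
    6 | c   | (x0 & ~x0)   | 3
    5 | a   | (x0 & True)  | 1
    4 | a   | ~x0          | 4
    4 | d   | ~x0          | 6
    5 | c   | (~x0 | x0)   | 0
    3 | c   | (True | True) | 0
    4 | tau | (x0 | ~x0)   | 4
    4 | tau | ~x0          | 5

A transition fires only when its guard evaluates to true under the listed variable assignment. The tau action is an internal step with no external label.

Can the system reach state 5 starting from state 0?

After dropping false guards: 11 live edges.
Layer 0: {0}
Layer 1: {6,7}  now seen {0,6,7}
Reachable = {0,6,7}

Answer: UNREACHABLE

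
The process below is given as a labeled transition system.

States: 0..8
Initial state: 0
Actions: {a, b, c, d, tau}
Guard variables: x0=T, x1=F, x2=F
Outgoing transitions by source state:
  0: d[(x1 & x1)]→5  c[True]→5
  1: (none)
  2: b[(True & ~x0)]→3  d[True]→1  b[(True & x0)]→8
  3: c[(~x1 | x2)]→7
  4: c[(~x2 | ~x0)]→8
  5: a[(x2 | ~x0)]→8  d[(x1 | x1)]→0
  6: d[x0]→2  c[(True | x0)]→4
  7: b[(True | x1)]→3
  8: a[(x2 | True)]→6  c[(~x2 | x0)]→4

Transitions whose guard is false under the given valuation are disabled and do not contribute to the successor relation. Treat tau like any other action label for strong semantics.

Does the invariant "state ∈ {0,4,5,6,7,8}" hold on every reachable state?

Allowed set {0,4,5,6,7,8}
Reachable = {0,5}
  0: safe
  5: safe

Answer: INVARIANT HOLDS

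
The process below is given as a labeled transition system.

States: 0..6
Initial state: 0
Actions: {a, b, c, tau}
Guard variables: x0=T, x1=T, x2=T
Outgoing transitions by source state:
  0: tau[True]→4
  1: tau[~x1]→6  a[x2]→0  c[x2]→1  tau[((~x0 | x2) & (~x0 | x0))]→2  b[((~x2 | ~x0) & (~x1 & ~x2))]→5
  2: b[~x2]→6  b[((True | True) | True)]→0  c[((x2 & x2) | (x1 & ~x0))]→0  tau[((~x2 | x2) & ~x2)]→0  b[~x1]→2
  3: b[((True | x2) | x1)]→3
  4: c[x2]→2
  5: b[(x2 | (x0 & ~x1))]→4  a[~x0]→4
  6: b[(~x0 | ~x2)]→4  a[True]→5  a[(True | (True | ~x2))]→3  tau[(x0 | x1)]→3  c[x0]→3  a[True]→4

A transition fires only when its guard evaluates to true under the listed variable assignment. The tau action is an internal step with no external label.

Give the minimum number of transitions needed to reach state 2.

Answer: 2

Working:
Layered search for 2:
  depth 0: {0}
  depth 1: {4}
  depth 2: {2}
2 enters at depth 2; path tau·c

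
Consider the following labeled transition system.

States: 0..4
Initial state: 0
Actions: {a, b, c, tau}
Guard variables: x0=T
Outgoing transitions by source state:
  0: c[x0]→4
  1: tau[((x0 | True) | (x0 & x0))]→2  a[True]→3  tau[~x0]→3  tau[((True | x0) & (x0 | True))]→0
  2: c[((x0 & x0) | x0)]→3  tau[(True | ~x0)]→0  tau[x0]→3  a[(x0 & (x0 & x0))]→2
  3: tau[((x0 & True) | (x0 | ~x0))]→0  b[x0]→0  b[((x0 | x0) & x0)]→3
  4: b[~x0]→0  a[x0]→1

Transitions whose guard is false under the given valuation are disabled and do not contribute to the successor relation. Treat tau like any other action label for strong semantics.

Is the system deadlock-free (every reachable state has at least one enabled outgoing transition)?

Reach set: {0,1,2,3,4}
  0: c→4  [1 out]
  1: a→3  tau→0  tau→2  [3 out]
  2: a→2  c→3  tau→0  tau→3  [4 out]
  3: b→0  b→3  tau→0  [3 out]
  4: a→1  [1 out]

Answer: DEADLOCK-FREE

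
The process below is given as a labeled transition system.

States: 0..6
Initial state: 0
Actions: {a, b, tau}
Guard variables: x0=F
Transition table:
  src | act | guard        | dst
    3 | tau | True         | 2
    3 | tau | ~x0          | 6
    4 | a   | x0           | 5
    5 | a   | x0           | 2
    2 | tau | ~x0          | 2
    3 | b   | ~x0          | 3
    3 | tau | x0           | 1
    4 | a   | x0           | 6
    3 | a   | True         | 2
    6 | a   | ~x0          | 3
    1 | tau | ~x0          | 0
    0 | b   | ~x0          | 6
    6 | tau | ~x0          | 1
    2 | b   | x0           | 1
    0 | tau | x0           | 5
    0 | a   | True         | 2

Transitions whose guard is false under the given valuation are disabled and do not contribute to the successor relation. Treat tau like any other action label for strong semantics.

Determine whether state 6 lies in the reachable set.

Guard filter leaves 10 enabled edge(s).
Layer 0: {0}
Layer 1: {2,6}  total {0,2,6}
Layer 2: {1,3}  total {0,1,2,3,6}
R = {0,1,2,3,6}
Path to 6: b

Answer: REACHABLE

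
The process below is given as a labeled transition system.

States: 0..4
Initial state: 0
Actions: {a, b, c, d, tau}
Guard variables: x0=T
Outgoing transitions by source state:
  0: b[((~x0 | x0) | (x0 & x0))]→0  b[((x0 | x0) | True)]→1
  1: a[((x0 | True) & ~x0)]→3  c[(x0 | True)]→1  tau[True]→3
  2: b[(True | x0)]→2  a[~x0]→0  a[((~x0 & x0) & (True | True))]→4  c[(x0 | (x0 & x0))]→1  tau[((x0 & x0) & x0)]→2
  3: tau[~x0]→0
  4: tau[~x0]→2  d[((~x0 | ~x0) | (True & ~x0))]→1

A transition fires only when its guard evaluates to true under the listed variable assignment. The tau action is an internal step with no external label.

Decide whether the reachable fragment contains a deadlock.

Reach set: {0,1,3}
  0: b→0  b→1  [2 exit(s)]
  1: c→1  tau→3  [2 exit(s)]
  3: ∅  [STUCK]
Path to 3: b·tau

Answer: DEADLOCK at state 3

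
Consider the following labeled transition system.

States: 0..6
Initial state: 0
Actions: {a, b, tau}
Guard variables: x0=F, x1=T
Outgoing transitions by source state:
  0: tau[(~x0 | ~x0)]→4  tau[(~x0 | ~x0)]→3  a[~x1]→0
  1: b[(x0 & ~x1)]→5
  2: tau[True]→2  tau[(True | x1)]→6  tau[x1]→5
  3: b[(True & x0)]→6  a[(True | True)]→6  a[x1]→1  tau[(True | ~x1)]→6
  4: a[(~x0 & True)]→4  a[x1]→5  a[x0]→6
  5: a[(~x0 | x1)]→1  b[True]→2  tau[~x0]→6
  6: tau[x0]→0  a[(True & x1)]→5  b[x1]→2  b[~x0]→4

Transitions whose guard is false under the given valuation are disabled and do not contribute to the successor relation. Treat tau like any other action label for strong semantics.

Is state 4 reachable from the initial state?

Guard filter leaves 16 enabled edge(s).
L0 = {0}
L1 = {3,4}  total {0,3,4}
L2 = {1,5,6}  total {0,1,3,4,5,6}
L3 = {2}  total {0,1,2,3,4,5,6}
Reachable = {0,1,2,3,4,5,6}
witness 4: tau

Answer: REACHABLE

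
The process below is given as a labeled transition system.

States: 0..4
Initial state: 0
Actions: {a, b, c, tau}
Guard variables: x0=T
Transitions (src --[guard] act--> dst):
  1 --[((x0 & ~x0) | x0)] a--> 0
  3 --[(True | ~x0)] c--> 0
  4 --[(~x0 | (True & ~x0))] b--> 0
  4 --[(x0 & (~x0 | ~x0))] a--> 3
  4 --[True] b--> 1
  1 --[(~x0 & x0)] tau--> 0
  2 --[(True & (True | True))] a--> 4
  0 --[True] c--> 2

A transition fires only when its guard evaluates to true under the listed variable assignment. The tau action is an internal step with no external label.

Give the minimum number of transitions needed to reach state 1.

Layered search for 1:
  Layer 0: {0}
  Layer 1: {2}
  Layer 2: {4}
  Layer 3: {1}
first hit 1 at d=3 via c·a·b

Answer: 3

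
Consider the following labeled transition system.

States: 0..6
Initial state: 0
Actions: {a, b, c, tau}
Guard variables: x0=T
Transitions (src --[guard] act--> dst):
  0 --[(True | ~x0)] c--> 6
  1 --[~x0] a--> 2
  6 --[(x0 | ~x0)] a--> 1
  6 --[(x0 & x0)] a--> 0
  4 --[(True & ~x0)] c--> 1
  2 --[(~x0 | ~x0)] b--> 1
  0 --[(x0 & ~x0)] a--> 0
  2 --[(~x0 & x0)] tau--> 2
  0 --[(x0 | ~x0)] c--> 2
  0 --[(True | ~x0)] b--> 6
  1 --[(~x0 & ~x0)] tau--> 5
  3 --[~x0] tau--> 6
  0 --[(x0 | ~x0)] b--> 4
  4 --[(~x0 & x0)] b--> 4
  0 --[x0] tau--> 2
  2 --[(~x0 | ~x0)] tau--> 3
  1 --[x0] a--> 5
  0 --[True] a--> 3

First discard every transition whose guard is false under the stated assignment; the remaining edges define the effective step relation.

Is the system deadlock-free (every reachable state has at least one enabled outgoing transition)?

Answer: DEADLOCK at state 2

Working:
Reachable = {0,1,2,3,4,5,6}
  0: a→3  b→4  b→6  c→2  c→6  tau→2  [deg 6]
  1: a→5  [deg 1]
  2: ∅  [deadlock]
  3: ∅  [deadlock]
  4: ∅  [deadlock]
  5: ∅  [deadlock]
  6: a→0  a→1  [deg 2]
witness 2: c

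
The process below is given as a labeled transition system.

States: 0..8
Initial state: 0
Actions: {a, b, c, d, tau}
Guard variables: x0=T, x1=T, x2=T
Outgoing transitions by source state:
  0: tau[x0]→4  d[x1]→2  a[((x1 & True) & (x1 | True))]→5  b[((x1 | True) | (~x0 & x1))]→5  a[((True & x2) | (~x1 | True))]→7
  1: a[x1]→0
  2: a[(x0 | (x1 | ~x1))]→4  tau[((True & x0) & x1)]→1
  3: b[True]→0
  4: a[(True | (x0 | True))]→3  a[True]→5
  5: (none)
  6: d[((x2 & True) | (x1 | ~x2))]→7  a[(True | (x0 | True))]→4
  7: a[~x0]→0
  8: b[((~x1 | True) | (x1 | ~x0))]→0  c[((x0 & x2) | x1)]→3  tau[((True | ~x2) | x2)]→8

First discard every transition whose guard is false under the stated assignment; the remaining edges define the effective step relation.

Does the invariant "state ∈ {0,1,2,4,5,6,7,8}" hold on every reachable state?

Answer: INVARIANT VIOLATED at state 3

Trace:
Allowed set {0,1,2,4,5,6,7,8}
Reach set: {0,1,2,3,4,5,7}
  0: ok
  1: ok
  2: ok
  3: outside
  4: ok
  5: ok
  7: ok
witness against invariant: tau·a → 3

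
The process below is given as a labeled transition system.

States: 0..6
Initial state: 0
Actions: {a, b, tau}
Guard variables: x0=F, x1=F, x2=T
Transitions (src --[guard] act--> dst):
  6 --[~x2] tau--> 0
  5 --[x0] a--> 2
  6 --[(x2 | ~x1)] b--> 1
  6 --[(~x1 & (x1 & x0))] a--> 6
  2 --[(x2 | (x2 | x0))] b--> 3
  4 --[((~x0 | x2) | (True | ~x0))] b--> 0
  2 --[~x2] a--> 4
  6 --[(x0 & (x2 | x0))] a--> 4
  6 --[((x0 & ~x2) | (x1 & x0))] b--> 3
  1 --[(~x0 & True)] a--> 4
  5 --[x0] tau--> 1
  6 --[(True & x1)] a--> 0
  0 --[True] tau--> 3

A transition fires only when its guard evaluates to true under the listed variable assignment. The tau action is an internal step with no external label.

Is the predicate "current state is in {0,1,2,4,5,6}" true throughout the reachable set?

Allowed set {0,1,2,4,5,6}
Reach set: {0,3}
  0: ok
  3: outside
counterexample path to 3: tau

Answer: INVARIANT VIOLATED at state 3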